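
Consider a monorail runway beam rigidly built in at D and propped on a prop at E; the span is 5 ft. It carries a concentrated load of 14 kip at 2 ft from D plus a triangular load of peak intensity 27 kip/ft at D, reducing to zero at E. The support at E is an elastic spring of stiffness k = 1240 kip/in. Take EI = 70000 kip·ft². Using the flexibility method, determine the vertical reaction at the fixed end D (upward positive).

Choose R_E as the redundant. The primary structure is the cantilever fixed at D.
Downward deflection at the released point E due to the loads:
  point load 14 at a = 2: Pa²(3L − a)/(6EI) = 121.3/EI
  triangular load, peak 27 at the fixed end: w₀L⁴/(30EI) = 562.5/EI
  δ_0 = 683.8/EI
Flexibility coefficient — unit upward force at E: δ_{EE} = L³/(3EI) = 41.67/EI.
With EI = 70000 kip·ft²: δ_0 = 0.009769 ft and δ_{EE} = 0.000595 ft/kip.
Compatibility — the spring shortens by R_E/k under the reaction it provides: δ_0 − R_E·δ_{EE} = R_E/k. With 1/k = 1/(1240×12) ft/kip = 0.000067 ft/kip, R_E = δ_0 / (δ_{EE} + 1/k) = 0.009769 / (0.000595 + 0.000067) = 14.75 kip.
Vertical equilibrium: R_D = ΣP − R_E = 81.5 − 14.75 = 66.75 kip.

R_D = 66.75 kip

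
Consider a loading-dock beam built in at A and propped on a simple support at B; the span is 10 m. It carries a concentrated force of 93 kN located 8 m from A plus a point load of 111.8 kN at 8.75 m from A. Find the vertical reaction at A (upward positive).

R_A = 48.38 kN

Take the reaction at B as the redundant and release it; the primary structure is a cantilever fixed at A.
Deflection at B on the released cantilever, summing each load's contribution:
  point load 93 at a = 8: Pa²(3L − a)/(6EI) = 21824/EI
  point load 111.8 at a = 8.75: Pa²(3L − a)/(6EI) = 30316/EI
  δ_0 = 52140/EI
Flexibility coefficient — unit upward force at B: δ_{BB} = L³/(3EI) = 333.3/EI.
Compatibility at B: δ_0 − R_B·δ_{BB} = 0, so R_B = 52140/333.3 = 156.4 kN.
Vertical equilibrium: R_A = ΣP − R_B = 204.8 − 156.4 = 48.38 kN.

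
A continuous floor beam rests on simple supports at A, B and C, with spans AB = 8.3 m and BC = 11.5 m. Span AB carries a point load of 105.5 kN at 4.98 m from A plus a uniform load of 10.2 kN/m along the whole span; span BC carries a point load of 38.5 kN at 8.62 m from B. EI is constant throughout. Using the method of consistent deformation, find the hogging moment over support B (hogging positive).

Take M_B as the redundant. Released structure: two simple spans AB and BC with a hinge at B.
End slopes at the hinge B, treating each span as simply supported:
  span AB: point load 105.5 at a = 4.98: Pab(L + a)/(6LEI) = 465.1/EI
  span AB: UDL 10.2: wL³/(24EI) = 243/EI
  span BC: point load 38.5 at a = 8.62: Pab(L + b)/(6LEI) = 199.2/EI
  relative rotation θ_0 = (708.2 + 199.2)/EI = 907.3/EI
A unit hogging moment at B produces rotation L₁/(3EI) + L₂/(3EI) = 6.6/EI.
Slope continuity at B: θ_0 = M_B·6.6/EI, so M_B = 907.3/6.6 = 137.5 kN·m (hogging).

M_B = 137.5 kN·m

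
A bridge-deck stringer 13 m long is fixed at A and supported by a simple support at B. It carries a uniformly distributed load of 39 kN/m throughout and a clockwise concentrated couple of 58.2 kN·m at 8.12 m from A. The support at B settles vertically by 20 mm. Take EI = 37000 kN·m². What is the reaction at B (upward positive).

Remove the prop at B; the released (primary) structure is a cantilever built in at A.
Deflection at B on the released cantilever, summing each load's contribution:
  UDL 39: wL⁴/(8EI) = 139235/EI
  clockwise couple 58.2 at a = 8.12: M₀a(2L − a)/(2EI) = 4225/EI
  δ_0 = 143460/EI
Flexibility coefficient — unit upward force at B: δ_{BB} = L³/(3EI) = 732.3/EI.
With EI = 37000 kN·m²: δ_0 = 3.8773 m and δ_{BB} = 0.019793 m/kN.
Compatibility — the beam at B must follow the support down by 0.02 m: δ_0 − R_B·δ_{BB} = 0.02, so R_B = (3.8773 − 0.02)/0.019793 = 194.9 kN.

R_B = 194.9 kN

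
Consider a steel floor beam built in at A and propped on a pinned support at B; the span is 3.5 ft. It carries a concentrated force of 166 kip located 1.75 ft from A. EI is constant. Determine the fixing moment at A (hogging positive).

Choose R_B as the redundant. The primary structure is the cantilever fixed at A.
Downward deflection at the released point B due to the loads:
  point load 166 at a = 1.75: Pa²(3L − a)/(6EI) = 741.4/EI
Flexibility coefficient — unit upward force at B: δ_{BB} = L³/(3EI) = 14.29/EI.
The prop prevents deflection at B: R_B = δ_0/δ_{BB} = 741.4/14.29 = 51.88 kip.
Moment equilibrium about A: M_A = Σ(load moments about A) − R_B·L = 290.5 − 51.88×3.5 = 108.9 kip·ft.

M_A = 108.9 kip·ft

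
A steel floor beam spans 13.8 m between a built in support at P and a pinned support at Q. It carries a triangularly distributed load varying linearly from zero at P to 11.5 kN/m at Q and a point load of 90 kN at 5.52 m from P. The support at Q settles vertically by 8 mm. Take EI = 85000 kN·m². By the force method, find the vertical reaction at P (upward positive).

R_P = 107.8 kN

Release the roller at Q. Primary structure: cantilever fixed at P.
Deflection at Q on the released cantilever, summing each load's contribution:
  triangular load, peak 11.5 at the free end: 11w₀L⁴/(120EI) = 38232/EI
  point load 90 at a = 5.52: Pa²(3L − a)/(6EI) = 16399/EI
  δ_0 = 54631/EI
Tip deflection under a unit load at Q: L³/(3EI) = 876/EI.
With EI = 85000 kN·m²: δ_0 = 0.64272 m and δ_{QQ} = 0.010306 m/kN.
Compatibility — the beam at Q must follow the support down by 0.008 m: δ_0 − R_Q·δ_{QQ} = 0.008, so R_Q = (0.64272 − 0.008)/0.010306 = 61.59 kN.
Vertical equilibrium: R_P = ΣP − R_Q = 169.3 − 61.59 = 107.8 kN.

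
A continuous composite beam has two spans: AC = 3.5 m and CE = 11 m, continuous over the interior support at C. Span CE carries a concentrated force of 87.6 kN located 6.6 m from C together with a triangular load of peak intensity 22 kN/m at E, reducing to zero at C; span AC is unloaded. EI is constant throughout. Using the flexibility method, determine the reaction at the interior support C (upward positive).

Insert a hinge at C; M_C is the redundant, and each span becomes simply supported.
Discontinuity in slope at C on the released structure — sum the simple-span end rotations:
  span CE: point load 87.6 at a = 6.6: Pab(L + b)/(6LEI) = 593.6/EI
  span CE: triangular load, peak 22: 7w₀L³/(360EI) = 569.4/EI
  relative rotation θ_0 = (0 + 1163)/EI = 1163/EI
A unit hogging moment at C produces rotation L₁/(3EI) + L₂/(3EI) = 4.833/EI.
Compatibility: M_C·(L₁+L₂)/(3EI) = θ_0, giving M_C = 240.6 kN·m (hogging).
Span AC, ΣM about A with M_C applied at C: R_C^{AC}·3.5 = 0 + 240.6, so R_C^{AC} = 68.75 kN and R_A = 0 − 68.75 = -68.75 kN.
Span CE, ΣM about E: R_C^{CE}·11 = 829.1 + 240.6, so R_C^{CE} = 97.25 kN and R_E = 208.6 − 97.25 = 111.4 kN.
R_C = 68.75 + 97.25 = 166 kN.

R_C = 166 kN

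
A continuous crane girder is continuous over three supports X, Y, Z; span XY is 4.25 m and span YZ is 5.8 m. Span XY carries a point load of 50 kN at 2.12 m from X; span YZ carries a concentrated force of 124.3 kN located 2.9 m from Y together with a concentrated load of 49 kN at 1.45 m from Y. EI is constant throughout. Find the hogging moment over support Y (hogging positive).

M_Y = 121.8 kN·m

Insert a hinge at Y; M_Y is the redundant, and each span becomes simply supported.
Discontinuity in slope at Y on the released structure — sum the simple-span end rotations:
  span XY: point load 50 at a = 2.12: Pab(L + a)/(6LEI) = 56.4/EI
  span YZ: point load 124.3 at a = 2.9: Pab(L + b)/(6LEI) = 261.3/EI
  span YZ: point load 49 at a = 1.45: Pab(L + b)/(6LEI) = 90.14/EI
  relative rotation θ_0 = (56.4 + 351.5)/EI = 407.9/EI
A unit hogging moment at Y produces rotation L₁/(3EI) + L₂/(3EI) = 3.35/EI.
Slope continuity at Y: θ_0 = M_Y·3.35/EI, so M_Y = 407.9/3.35 = 121.8 kN·m (hogging).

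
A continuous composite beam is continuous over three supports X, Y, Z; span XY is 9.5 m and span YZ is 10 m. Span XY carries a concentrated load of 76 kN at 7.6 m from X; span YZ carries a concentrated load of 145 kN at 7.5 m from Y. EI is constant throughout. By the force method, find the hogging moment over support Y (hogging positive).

M_Y = 137.8 kN·m

Take M_Y as the redundant. Released structure: two simple spans XY and YZ with a hinge at Y.
Discontinuity in slope at Y on the released structure — sum the simple-span end rotations:
  span XY: point load 76 at a = 7.6: Pab(L + a)/(6LEI) = 329.2/EI
  span YZ: point load 145 at a = 7.5: Pab(L + b)/(6LEI) = 566.4/EI
  relative rotation θ_0 = (329.2 + 566.4)/EI = 895.6/EI
A unit hogging moment at Y produces rotation L₁/(3EI) + L₂/(3EI) = 6.5/EI.
Compatibility: M_Y·(L₁+L₂)/(3EI) = θ_0, giving M_Y = 137.8 kN·m (hogging).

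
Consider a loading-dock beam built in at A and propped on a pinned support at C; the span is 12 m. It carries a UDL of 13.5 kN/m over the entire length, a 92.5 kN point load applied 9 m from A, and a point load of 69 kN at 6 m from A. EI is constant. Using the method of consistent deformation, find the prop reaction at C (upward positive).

R_C = 140.8 kN

Take the reaction at C as the redundant and release it; the primary structure is a cantilever fixed at A.
Free-end deflection of the primary structure under the applied loading (downward +):
  UDL 13.5: wL⁴/(8EI) = 34992/EI
  point load 92.5 at a = 9: Pa²(3L − a)/(6EI) = 33716/EI
  point load 69 at a = 6: Pa²(3L − a)/(6EI) = 12420/EI
  δ_0 = 81128/EI
Tip deflection under a unit load at C: L³/(3EI) = 576/EI.
The prop prevents deflection at C: R_C = δ_0/δ_{CC} = 81128/576 = 140.8 kN.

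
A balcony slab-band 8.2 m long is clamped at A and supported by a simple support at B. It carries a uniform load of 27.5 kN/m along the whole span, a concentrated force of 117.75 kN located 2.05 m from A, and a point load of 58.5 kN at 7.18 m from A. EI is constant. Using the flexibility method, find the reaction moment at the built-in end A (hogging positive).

M_A = 418.9 kN·m

Take the reaction at B as the redundant and release it; the primary structure is a cantilever fixed at A.
Downward deflection at the released point B due to the loads:
  UDL 27.5: wL⁴/(8EI) = 15542/EI
  point load 117.75 at a = 2.05: Pa²(3L − a)/(6EI) = 1860/EI
  point load 58.5 at a = 7.18: Pa²(3L − a)/(6EI) = 8756/EI
  δ_0 = 26157/EI
Tip deflection under a unit load at B: L³/(3EI) = 183.8/EI.
The prop prevents deflection at B: R_B = δ_0/δ_{BB} = 26157/183.8 = 142.3 kN.
Moment equilibrium about A: M_A = Σ(load moments about A) − R_B·L = 1586 − 142.3×8.2 = 418.9 kN·m.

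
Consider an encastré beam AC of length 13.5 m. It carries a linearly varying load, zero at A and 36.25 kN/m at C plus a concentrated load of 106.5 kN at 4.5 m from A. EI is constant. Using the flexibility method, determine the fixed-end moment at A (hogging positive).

Release both end moments; the primary structure is a simply-supported span AC with redundants M_A and M_C.
On the primary (simply-supported) span, the end slopes from the loading are:
  at A: triangular load, peak 36.25: 7w₀L³/(360EI) = 1734/EI
  at C: triangular load, peak 36.25: w₀L³/(45EI) = 1982/EI
  at A: point load 106.5 at a = 4.5: Pab(L + b)/(6LEI) = 1198/EI
  at C: point load 106.5 at a = 4.5: Pab(L + a)/(6LEI) = 958.5/EI
  θ_A0 = 2932/EI,  θ_C0 = 2940/EI
Flexibility coefficients: a unit moment at one end gives L/(3EI) there and L/(6EI) at the far end, so f₁₁ = f₂₂ = 4.5/EI and f₁₂ = f₂₁ = 2.25/EI.
Compatibility — zero rotation at each built-in end:
  4.5 M_A + 2.25 M_C = 2932
  2.25 M_A + 4.5 M_C = 2940
Solving the pair gives M_A = 433.2 kN·m and M_C = 436.8 kN·m (hogging).

M_A = 433.2 kN·m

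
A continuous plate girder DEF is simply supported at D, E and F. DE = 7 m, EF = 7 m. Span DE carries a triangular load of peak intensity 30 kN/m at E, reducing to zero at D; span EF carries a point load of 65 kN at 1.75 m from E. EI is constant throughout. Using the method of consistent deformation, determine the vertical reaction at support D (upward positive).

R_D = 22.67 kN

Insert a hinge at E; M_E is the redundant, and each span becomes simply supported.
Discontinuity in slope at E on the released structure — sum the simple-span end rotations:
  span DE: triangular load, peak 30: w₀L³/(45EI) = 228.7/EI
  span EF: point load 65 at a = 1.75: Pab(L + b)/(6LEI) = 174.2/EI
  relative rotation θ_0 = (228.7 + 174.2)/EI = 402.8/EI
A unit hogging moment at E produces rotation L₁/(3EI) + L₂/(3EI) = 4.667/EI.
Slope continuity at E: θ_0 = M_E·4.667/EI, so M_E = 402.8/4.667 = 86.32 kN·m (hogging).
Span DE, ΣM about D with M_E applied at E: R_E^{DE}·7 = 490 + 86.32, so R_E^{DE} = 82.33 kN and R_D = 105 − 82.33 = 22.67 kN.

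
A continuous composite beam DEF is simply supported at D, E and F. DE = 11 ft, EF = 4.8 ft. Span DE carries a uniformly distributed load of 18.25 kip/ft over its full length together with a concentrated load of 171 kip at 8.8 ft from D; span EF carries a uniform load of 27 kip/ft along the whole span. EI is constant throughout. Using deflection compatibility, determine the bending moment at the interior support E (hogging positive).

M_E = 404.4 kip·ft

Release continuity at E by inserting a hinge; the redundant is the internal moment M_E. The primary structure is two simply-supported spans DE and EF.
Discontinuity in slope at E on the released structure — sum the simple-span end rotations:
  span DE: UDL 18.25: wL³/(24EI) = 1012/EI
  span DE: point load 171 at a = 8.8: Pab(L + a)/(6LEI) = 993.2/EI
  span EF: UDL 27: wL³/(24EI) = 124.4/EI
  relative rotation θ_0 = (2005 + 124.4)/EI = 2130/EI
A unit hogging moment at E produces rotation L₁/(3EI) + L₂/(3EI) = 5.267/EI.
Slope continuity at E: θ_0 = M_E·5.267/EI, so M_E = 2130/5.267 = 404.4 kip·ft (hogging).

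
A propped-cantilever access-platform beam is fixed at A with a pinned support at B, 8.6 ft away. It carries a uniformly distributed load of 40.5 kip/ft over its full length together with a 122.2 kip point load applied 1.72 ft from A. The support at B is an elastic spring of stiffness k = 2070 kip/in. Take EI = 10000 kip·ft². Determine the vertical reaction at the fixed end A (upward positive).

R_A = 333.3 kip

Remove the prop at B; the released (primary) structure is a cantilever built in at A.
Primary-structure tip deflection at B by superposition:
  UDL 40.5: wL⁴/(8EI) = 27692/EI
  point load 122.2 at a = 1.72: Pa²(3L − a)/(6EI) = 1451/EI
  δ_0 = 29143/EI
Flexibility coefficient — unit upward force at B: δ_{BB} = L³/(3EI) = 212/EI.
With EI = 10000 kip·ft²: δ_0 = 2.9143 ft and δ_{BB} = 0.021202 ft/kip.
Compatibility — the spring shortens by R_B/k under the reaction it provides: δ_0 − R_B·δ_{BB} = R_B/k. With 1/k = 1/(2070×12) ft/kip = 0.00004 ft/kip, R_B = δ_0 / (δ_{BB} + 1/k) = 2.9143 / (0.021202 + 0.00004) = 137.2 kip.
Vertical equilibrium: R_A = ΣP − R_B = 470.5 − 137.2 = 333.3 kip.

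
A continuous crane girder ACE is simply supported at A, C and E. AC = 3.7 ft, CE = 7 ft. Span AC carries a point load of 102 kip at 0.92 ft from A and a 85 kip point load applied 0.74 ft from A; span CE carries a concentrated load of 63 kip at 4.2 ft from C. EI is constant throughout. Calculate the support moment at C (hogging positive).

Insert a hinge at C; M_C is the redundant, and each span becomes simply supported.
End slopes at the hinge C, treating each span as simply supported:
  span AC: point load 102 at a = 0.92: Pab(L + a)/(6LEI) = 54.29/EI
  span AC: point load 85 at a = 0.74: Pab(L + a)/(6LEI) = 37.24/EI
  span CE: point load 63 at a = 4.2: Pab(L + b)/(6LEI) = 172.9/EI
  relative rotation θ_0 = (91.53 + 172.9)/EI = 264.4/EI
A unit hogging moment at C produces rotation L₁/(3EI) + L₂/(3EI) = 3.567/EI.
Compatibility: M_C·(L₁+L₂)/(3EI) = θ_0, giving M_C = 74.13 kip·ft (hogging).

M_C = 74.13 kip·ft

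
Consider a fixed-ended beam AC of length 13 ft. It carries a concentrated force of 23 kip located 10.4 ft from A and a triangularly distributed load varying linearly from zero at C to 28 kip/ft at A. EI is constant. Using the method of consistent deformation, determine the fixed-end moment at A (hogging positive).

M_A = 246.2 kip·ft

Release both end moments; the primary structure is a simply-supported span AC with redundants M_A and M_C.
Simple-span end rotations at A and C under the given loads:
  at A: point load 23 at a = 10.4: Pab(L + b)/(6LEI) = 124.4/EI
  at C: point load 23 at a = 10.4: Pab(L + a)/(6LEI) = 186.6/EI
  at A: triangular load, peak 28: w₀L³/(45EI) = 1367/EI
  at C: triangular load, peak 28: 7w₀L³/(360EI) = 1196/EI
  θ_A0 = 1491/EI,  θ_C0 = 1383/EI
Flexibility coefficients: a unit moment at one end gives L/(3EI) there and L/(6EI) at the far end, so f₁₁ = f₂₂ = 4.333/EI and f₁₂ = f₂₁ = 2.167/EI.
Compatibility — zero rotation at each built-in end:
  4.333 M_A + 2.167 M_C = 1491
  2.167 M_A + 4.333 M_C = 1383
Solving the pair gives M_A = 246.2 kip·ft and M_C = 196 kip·ft (hogging).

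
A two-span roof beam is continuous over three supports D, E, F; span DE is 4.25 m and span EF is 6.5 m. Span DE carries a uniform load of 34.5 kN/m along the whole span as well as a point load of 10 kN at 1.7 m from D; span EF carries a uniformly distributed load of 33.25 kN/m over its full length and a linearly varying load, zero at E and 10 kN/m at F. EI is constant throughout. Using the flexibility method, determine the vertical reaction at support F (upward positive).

R_F = 105.9 kN

Take M_E as the redundant. Released structure: two simple spans DE and EF with a hinge at E.
Discontinuity in slope at E on the released structure — sum the simple-span end rotations:
  span DE: UDL 34.5: wL³/(24EI) = 110.4/EI
  span DE: point load 10 at a = 1.7: Pab(L + a)/(6LEI) = 10.12/EI
  span EF: UDL 33.25: wL³/(24EI) = 380.5/EI
  span EF: triangular load, peak 10: 7w₀L³/(360EI) = 53.4/EI
  relative rotation θ_0 = (120.5 + 433.9)/EI = 554.3/EI
A unit hogging moment at E produces rotation L₁/(3EI) + L₂/(3EI) = 3.583/EI.
Slope continuity at E: θ_0 = M_E·3.583/EI, so M_E = 554.3/3.583 = 154.7 kN·m (hogging).
Span EF, ΣM about F: R_E^{EF}·6.5 = 772.8 + 154.7, so R_E^{EF} = 142.7 kN and R_F = 248.6 − 142.7 = 105.9 kN.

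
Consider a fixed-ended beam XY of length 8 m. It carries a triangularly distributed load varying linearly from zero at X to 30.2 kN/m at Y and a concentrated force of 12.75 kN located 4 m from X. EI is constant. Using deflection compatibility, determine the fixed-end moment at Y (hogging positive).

Release both end moments; the primary structure is a simply-supported span XY with redundants M_X and M_Y.
Simple-span end rotations at X and Y under the given loads:
  at X: triangular load, peak 30.2: 7w₀L³/(360EI) = 300.7/EI
  at Y: triangular load, peak 30.2: w₀L³/(45EI) = 343.6/EI
  at X: point load 12.75 at a = 4: Pab(L + b)/(6LEI) = 51/EI
  at Y: point load 12.75 at a = 4: Pab(L + a)/(6LEI) = 51/EI
  θ_X0 = 351.7/EI,  θ_Y0 = 394.6/EI
Flexibility coefficients: a unit moment at one end gives L/(3EI) there and L/(6EI) at the far end, so f₁₁ = f₂₂ = 2.667/EI and f₁₂ = f₂₁ = 1.333/EI.
Compatibility — zero rotation at each built-in end:
  2.667 M_X + 1.333 M_Y = 351.7
  1.333 M_X + 2.667 M_Y = 394.6
Solving the pair gives M_X = 77.18 kN·m and M_Y = 109.4 kN·m (hogging).

M_Y = 109.4 kN·m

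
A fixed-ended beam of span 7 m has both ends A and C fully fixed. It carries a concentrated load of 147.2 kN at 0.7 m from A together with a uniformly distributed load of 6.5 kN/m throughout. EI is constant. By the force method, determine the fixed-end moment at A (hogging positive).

M_A = 110 kN·m

Take the two fixed-end moments M_A, M_C as redundants; the released structure is the simple span AC.
End rotations of the released simple span under the applied load (×1/EI):
  at A: point load 147.2 at a = 0.7: Pab(L + b)/(6LEI) = 205.6/EI
  at C: point load 147.2 at a = 0.7: Pab(L + a)/(6LEI) = 119/EI
  at A: UDL 6.5: wL³/(24EI) = 92.9/EI
  at C: UDL 6.5: wL³/(24EI) = 92.9/EI
  θ_A0 = 298.5/EI,  θ_C0 = 211.9/EI
Flexibility coefficients: a unit moment at one end gives L/(3EI) there and L/(6EI) at the far end, so f₁₁ = f₂₂ = 2.333/EI and f₁₂ = f₂₁ = 1.167/EI.
Compatibility — zero rotation at each built-in end:
  2.333 M_A + 1.167 M_C = 298.5
  1.167 M_A + 2.333 M_C = 211.9
Solving the pair gives M_A = 110 kN·m and M_C = 35.82 kN·m (hogging).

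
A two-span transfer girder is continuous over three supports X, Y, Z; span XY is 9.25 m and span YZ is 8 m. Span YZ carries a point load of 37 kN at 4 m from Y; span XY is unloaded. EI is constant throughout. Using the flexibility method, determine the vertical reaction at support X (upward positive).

Insert a hinge at Y; M_Y is the redundant, and each span becomes simply supported.
Discontinuity in slope at Y on the released structure — sum the simple-span end rotations:
  span YZ: point load 37 at a = 4: Pab(L + b)/(6LEI) = 148/EI
  relative rotation θ_0 = (0 + 148)/EI = 148/EI
A unit hogging moment at Y produces rotation L₁/(3EI) + L₂/(3EI) = 5.75/EI.
Compatibility: M_Y·(L₁+L₂)/(3EI) = θ_0, giving M_Y = 25.74 kN·m (hogging).
Span XY, ΣM about X with M_Y applied at Y: R_Y^{XY}·9.25 = 0 + 25.74, so R_Y^{XY} = 2.783 kN and R_X = 0 − 2.783 = -2.783 kN.

R_X = -2.783 kN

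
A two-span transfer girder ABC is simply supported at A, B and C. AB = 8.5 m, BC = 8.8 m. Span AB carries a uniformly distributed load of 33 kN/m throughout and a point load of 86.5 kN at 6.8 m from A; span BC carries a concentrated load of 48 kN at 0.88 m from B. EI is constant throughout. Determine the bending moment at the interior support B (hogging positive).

Release continuity at B by inserting a hinge; the redundant is the internal moment M_B. The primary structure is two simply-supported spans AB and BC.
End slopes at the hinge B, treating each span as simply supported:
  span AB: UDL 33: wL³/(24EI) = 844.4/EI
  span AB: point load 86.5 at a = 6.8: Pab(L + a)/(6LEI) = 300/EI
  span BC: point load 48 at a = 0.88: Pab(L + b)/(6LEI) = 105.9/EI
  relative rotation θ_0 = (1144 + 105.9)/EI = 1250/EI
A unit hogging moment at B produces rotation L₁/(3EI) + L₂/(3EI) = 5.767/EI.
Compatibility: M_B·(L₁+L₂)/(3EI) = θ_0, giving M_B = 216.8 kN·m (hogging).

M_B = 216.8 kN·m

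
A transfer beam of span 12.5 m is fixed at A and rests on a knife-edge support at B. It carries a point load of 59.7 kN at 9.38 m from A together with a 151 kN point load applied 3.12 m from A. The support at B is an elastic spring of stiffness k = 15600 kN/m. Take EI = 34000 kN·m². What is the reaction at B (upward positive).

R_B = 50.58 kN

Remove the prop at B; the released (primary) structure is a cantilever built in at A.
Primary-structure tip deflection at B by superposition:
  point load 59.7 at a = 9.38: Pa²(3L − a)/(6EI) = 24618/EI
  point load 151 at a = 3.12: Pa²(3L − a)/(6EI) = 8422/EI
  δ_0 = 33040/EI
Tip deflection under a unit load at B: L³/(3EI) = 651/EI.
With EI = 34000 kN·m²: δ_0 = 0.97176 m and δ_{BB} = 0.019148 m/kN.
Compatibility — the spring shortens by R_B/k under the reaction it provides: δ_0 − R_B·δ_{BB} = R_B/k. With 1/k = 0.000064 m/kN, R_B = δ_0 / (δ_{BB} + 1/k) = 0.97176 / (0.019148 + 0.000064) = 50.58 kN.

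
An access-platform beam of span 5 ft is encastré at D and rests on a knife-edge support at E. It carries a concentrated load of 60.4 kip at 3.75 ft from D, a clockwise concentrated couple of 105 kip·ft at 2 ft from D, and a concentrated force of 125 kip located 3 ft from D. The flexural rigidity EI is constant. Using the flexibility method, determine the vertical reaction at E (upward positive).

R_E = 112.4 kip

Release the roller at E. Primary structure: cantilever fixed at D.
Free-end deflection of the primary structure under the applied loading (downward +):
  point load 60.4 at a = 3.75: Pa²(3L − a)/(6EI) = 1593/EI
  clockwise couple 105 at a = 2: M₀a(2L − a)/(2EI) = 840/EI
  point load 125 at a = 3: Pa²(3L − a)/(6EI) = 2250/EI
  δ_0 = 4683/EI
Tip deflection under a unit load at E: L³/(3EI) = 41.67/EI.
Compatibility at E: δ_0 − R_E·δ_{EE} = 0, so R_E = 4683/41.67 = 112.4 kip.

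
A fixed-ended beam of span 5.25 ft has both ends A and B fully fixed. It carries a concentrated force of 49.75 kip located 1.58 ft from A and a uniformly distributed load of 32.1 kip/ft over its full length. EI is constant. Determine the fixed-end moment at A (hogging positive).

Take the two fixed-end moments M_A, M_B as redundants; the released structure is the simple span AB.
Simple-span end rotations at A and B under the given loads:
  at A: point load 49.75 at a = 1.58: Pab(L + b)/(6LEI) = 81.69/EI
  at B: point load 49.75 at a = 1.58: Pab(L + a)/(6LEI) = 62.55/EI
  at A: UDL 32.1: wL³/(24EI) = 193.5/EI
  at B: UDL 32.1: wL³/(24EI) = 193.5/EI
  θ_A0 = 275.2/EI,  θ_B0 = 256.1/EI
Flexibility coefficients: a unit moment at one end gives L/(3EI) there and L/(6EI) at the far end, so f₁₁ = f₂₂ = 1.75/EI and f₁₂ = f₂₁ = 0.875/EI.
Compatibility — zero rotation at each built-in end:
  1.75 M_A + 0.875 M_B = 275.2
  0.875 M_A + 1.75 M_B = 256.1
Solving the pair gives M_A = 112.1 kip·ft and M_B = 90.27 kip·ft (hogging).

M_A = 112.1 kip·ft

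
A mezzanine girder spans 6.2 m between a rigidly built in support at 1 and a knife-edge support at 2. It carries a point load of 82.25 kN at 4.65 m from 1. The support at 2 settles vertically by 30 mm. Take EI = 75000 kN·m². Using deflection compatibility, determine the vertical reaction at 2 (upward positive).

R_2 = 23.73 kN

Choose R_2 as the redundant. The primary structure is the cantilever fixed at 1.
Free-end deflection of the primary structure under the applied loading (downward +):
  point load 82.25 at a = 4.65: Pa²(3L − a)/(6EI) = 4135/EI
Flexibility coefficient — unit upward force at 2: δ_{22} = L³/(3EI) = 79.44/EI.
With EI = 75000 kN·m²: δ_0 = 0.055132 m and δ_{22} = 0.001059 m/kN.
Compatibility — the beam at 2 must follow the support down by 0.03 m: δ_0 − R_2·δ_{22} = 0.03, so R_2 = (0.055132 − 0.03)/0.001059 = 23.73 kN.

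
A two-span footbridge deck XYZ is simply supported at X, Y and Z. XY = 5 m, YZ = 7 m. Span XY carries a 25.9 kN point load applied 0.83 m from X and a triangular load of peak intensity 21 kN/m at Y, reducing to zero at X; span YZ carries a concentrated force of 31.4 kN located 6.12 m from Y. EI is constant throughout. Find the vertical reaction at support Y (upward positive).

R_Y = 52.46 kN

Take M_Y as the redundant. Released structure: two simple spans XY and YZ with a hinge at Y.
Discontinuity in slope at Y on the released structure — sum the simple-span end rotations:
  span XY: point load 25.9 at a = 0.83: Pab(L + a)/(6LEI) = 17.42/EI
  span XY: triangular load, peak 21: w₀L³/(45EI) = 58.33/EI
  span YZ: point load 31.4 at a = 6.12: Pab(L + b)/(6LEI) = 31.73/EI
  relative rotation θ_0 = (75.75 + 31.73)/EI = 107.5/EI
A unit hogging moment at Y produces rotation L₁/(3EI) + L₂/(3EI) = 4/EI.
Compatibility: M_Y·(L₁+L₂)/(3EI) = θ_0, giving M_Y = 26.87 kN·m (hogging).
Span XY, ΣM about X with M_Y applied at Y: R_Y^{XY}·5 = 196.5 + 26.87, so R_Y^{XY} = 44.67 kN and R_X = 78.4 − 44.67 = 33.73 kN.
Span YZ, ΣM about Z: R_Y^{YZ}·7 = 27.63 + 26.87, so R_Y^{YZ} = 7.786 kN and R_Z = 31.4 − 7.786 = 23.61 kN.
R_Y = 44.67 + 7.786 = 52.46 kN.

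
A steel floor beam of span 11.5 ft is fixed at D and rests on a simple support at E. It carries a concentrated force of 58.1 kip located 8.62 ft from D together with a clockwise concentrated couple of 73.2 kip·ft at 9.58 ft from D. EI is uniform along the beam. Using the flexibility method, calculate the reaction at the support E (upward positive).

R_E = 46.01 kip

Choose R_E as the redundant. The primary structure is the cantilever fixed at D.
Primary-structure tip deflection at E by superposition:
  point load 58.1 at a = 8.62: Pa²(3L − a)/(6EI) = 18621/EI
  clockwise couple 73.2 at a = 9.58: M₀a(2L − a)/(2EI) = 4705/EI
  δ_0 = 23326/EI
Flexibility coefficient — unit upward force at E: δ_{EE} = L³/(3EI) = 507/EI.
The prop prevents deflection at E: R_E = δ_0/δ_{EE} = 23326/507 = 46.01 kip.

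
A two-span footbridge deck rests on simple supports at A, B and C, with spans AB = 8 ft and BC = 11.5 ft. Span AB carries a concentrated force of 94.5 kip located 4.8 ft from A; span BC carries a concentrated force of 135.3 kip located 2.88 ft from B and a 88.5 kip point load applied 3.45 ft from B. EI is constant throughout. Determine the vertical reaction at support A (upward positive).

Insert a hinge at B; M_B is the redundant, and each span becomes simply supported.
End slopes at the hinge B, treating each span as simply supported:
  span AB: point load 94.5 at a = 4.8: Pab(L + a)/(6LEI) = 387.1/EI
  span BC: point load 135.3 at a = 2.88: Pab(L + b)/(6LEI) = 979.4/EI
  span BC: point load 88.5 at a = 3.45: Pab(L + b)/(6LEI) = 696.4/EI
  relative rotation θ_0 = (387.1 + 1676)/EI = 2063/EI
A unit hogging moment at B produces rotation L₁/(3EI) + L₂/(3EI) = 6.5/EI.
Slope continuity at B: θ_0 = M_B·6.5/EI, so M_B = 2063/6.5 = 317.4 kip·ft (hogging).
Span AB, ΣM about A with M_B applied at B: R_B^{AB}·8 = 453.6 + 317.4, so R_B^{AB} = 96.37 kip and R_A = 94.5 − 96.37 = -1.871 kip.

R_A = -1.871 kip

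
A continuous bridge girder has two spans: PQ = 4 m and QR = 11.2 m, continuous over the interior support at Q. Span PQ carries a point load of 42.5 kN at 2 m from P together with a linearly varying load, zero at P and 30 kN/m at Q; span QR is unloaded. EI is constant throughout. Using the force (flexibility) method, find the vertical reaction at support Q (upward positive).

Release continuity at Q by inserting a hinge; the redundant is the internal moment M_Q. The primary structure is two simply-supported spans PQ and QR.
Discontinuity in slope at Q on the released structure — sum the simple-span end rotations:
  span PQ: point load 42.5 at a = 2: Pab(L + a)/(6LEI) = 42.5/EI
  span PQ: triangular load, peak 30: w₀L³/(45EI) = 42.67/EI
  relative rotation θ_0 = (85.17 + 0)/EI = 85.17/EI
A unit hogging moment at Q produces rotation L₁/(3EI) + L₂/(3EI) = 5.067/EI.
Compatibility: M_Q·(L₁+L₂)/(3EI) = θ_0, giving M_Q = 16.81 kN·m (hogging).
Span PQ, ΣM about P with M_Q applied at Q: R_Q^{PQ}·4 = 245 + 16.81, so R_Q^{PQ} = 65.45 kN and R_P = 102.5 − 65.45 = 37.05 kN.
Span QR, ΣM about R: R_Q^{QR}·11.2 = 0 + 16.81, so R_Q^{QR} = 1.501 kN and R_R = 0 − 1.501 = -1.501 kN.
R_Q = 65.45 + 1.501 = 66.95 kN.

R_Q = 66.95 kN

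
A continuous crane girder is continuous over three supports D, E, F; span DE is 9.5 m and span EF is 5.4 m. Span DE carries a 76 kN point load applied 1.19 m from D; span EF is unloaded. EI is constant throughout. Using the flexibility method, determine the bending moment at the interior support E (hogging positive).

M_E = 28.38 kN·m

Insert a hinge at E; M_E is the redundant, and each span becomes simply supported.
End slopes at the hinge E, treating each span as simply supported:
  span DE: point load 76 at a = 1.19: Pab(L + a)/(6LEI) = 140.9/EI
  relative rotation θ_0 = (140.9 + 0)/EI = 140.9/EI
A unit hogging moment at E produces rotation L₁/(3EI) + L₂/(3EI) = 4.967/EI.
Compatibility: M_E·(L₁+L₂)/(3EI) = θ_0, giving M_E = 28.38 kN·m (hogging).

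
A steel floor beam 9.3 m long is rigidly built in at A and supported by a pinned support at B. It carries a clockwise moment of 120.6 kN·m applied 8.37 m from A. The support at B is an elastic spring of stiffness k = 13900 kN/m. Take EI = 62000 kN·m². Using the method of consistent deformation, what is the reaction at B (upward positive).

R_B = 18.94 kN

Release the roller at B. Primary structure: cantilever fixed at A.
Downward deflection at the released point B due to the loads:
  clockwise couple 120.6 at a = 8.37: M₀a(2L − a)/(2EI) = 5163/EI
Flexibility coefficient — unit upward force at B: δ_{BB} = L³/(3EI) = 268.1/EI.
With EI = 62000 kN·m²: δ_0 = 0.083277 m and δ_{BB} = 0.004325 m/kN.
Compatibility — the spring shortens by R_B/k under the reaction it provides: δ_0 − R_B·δ_{BB} = R_B/k. With 1/k = 0.000072 m/kN, R_B = δ_0 / (δ_{BB} + 1/k) = 0.083277 / (0.004325 + 0.000072) = 18.94 kN.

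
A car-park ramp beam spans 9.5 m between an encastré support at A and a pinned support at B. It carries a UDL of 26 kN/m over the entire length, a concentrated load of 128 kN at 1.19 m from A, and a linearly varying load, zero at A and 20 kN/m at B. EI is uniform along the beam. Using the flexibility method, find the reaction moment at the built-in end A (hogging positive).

Choose R_B as the redundant. The primary structure is the cantilever fixed at A.
Primary-structure tip deflection at B by superposition:
  UDL 26: wL⁴/(8EI) = 26471/EI
  point load 128 at a = 1.19: Pa²(3L − a)/(6EI) = 825/EI
  triangular load, peak 20 at the free end: 11w₀L⁴/(120EI) = 14933/EI
  δ_0 = 42229/EI
Tip deflection under a unit load at B: L³/(3EI) = 285.8/EI.
The prop prevents deflection at B: R_B = δ_0/δ_{BB} = 42229/285.8 = 147.8 kN.
Moment equilibrium about A: M_A = Σ(load moments about A) − R_B·L = 1927 − 147.8×9.5 = 523.5 kN·m.

M_A = 523.5 kN·m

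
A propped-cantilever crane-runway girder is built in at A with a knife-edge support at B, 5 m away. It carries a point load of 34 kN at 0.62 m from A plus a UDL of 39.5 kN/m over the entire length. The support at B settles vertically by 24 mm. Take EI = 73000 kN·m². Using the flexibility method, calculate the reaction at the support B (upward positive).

Take the reaction at B as the redundant and release it; the primary structure is a cantilever fixed at A.
Deflection at B on the released cantilever, summing each load's contribution:
  point load 34 at a = 0.62: Pa²(3L − a)/(6EI) = 31.32/EI
  UDL 39.5: wL⁴/(8EI) = 3086/EI
  δ_0 = 3117/EI
Tip deflection under a unit load at B: L³/(3EI) = 41.67/EI.
With EI = 73000 kN·m²: δ_0 = 0.042702 m and δ_{BB} = 0.000571 m/kN.
Compatibility — the beam at B must follow the support down by 0.024 m: δ_0 − R_B·δ_{BB} = 0.024, so R_B = (0.042702 − 0.024)/0.000571 = 32.77 kN.

R_B = 32.77 kN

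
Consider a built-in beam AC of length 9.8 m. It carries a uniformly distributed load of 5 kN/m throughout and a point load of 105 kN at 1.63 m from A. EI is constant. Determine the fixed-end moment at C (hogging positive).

M_C = 63.75 kN·m

Release both end moments; the primary structure is a simply-supported span AC with redundants M_A and M_C.
On the primary (simply-supported) span, the end slopes from the loading are:
  at A: UDL 5: wL³/(24EI) = 196.1/EI
  at C: UDL 5: wL³/(24EI) = 196.1/EI
  at A: point load 105 at a = 1.63: Pab(L + b)/(6LEI) = 427.3/EI
  at C: point load 105 at a = 1.63: Pab(L + a)/(6LEI) = 271.8/EI
  θ_A0 = 623.4/EI,  θ_C0 = 467.9/EI
Flexibility coefficients: a unit moment at one end gives L/(3EI) there and L/(6EI) at the far end, so f₁₁ = f₂₂ = 3.267/EI and f₁₂ = f₂₁ = 1.633/EI.
Compatibility — zero rotation at each built-in end:
  3.267 M_A + 1.633 M_C = 623.4
  1.633 M_A + 3.267 M_C = 467.9
Solving the pair gives M_A = 159 kN·m and M_C = 63.75 kN·m (hogging).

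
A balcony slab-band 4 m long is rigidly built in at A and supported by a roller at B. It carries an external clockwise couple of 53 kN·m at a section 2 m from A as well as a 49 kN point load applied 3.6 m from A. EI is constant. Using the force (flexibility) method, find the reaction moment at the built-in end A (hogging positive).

Choose R_B as the redundant. The primary structure is the cantilever fixed at A.
Deflection at B on the released cantilever, summing each load's contribution:
  clockwise couple 53 at a = 2: M₀a(2L − a)/(2EI) = 318/EI
  point load 49 at a = 3.6: Pa²(3L − a)/(6EI) = 889.1/EI
  δ_0 = 1207/EI
Flexibility coefficient — unit upward force at B: δ_{BB} = L³/(3EI) = 21.33/EI.
The prop prevents deflection at B: R_B = δ_0/δ_{BB} = 1207/21.33 = 56.58 kN.
Moment equilibrium about A: M_A = Σ(load moments about A) − R_B·L = 229.4 − 56.58×4 = 3.077 kN·m.

M_A = 3.077 kN·m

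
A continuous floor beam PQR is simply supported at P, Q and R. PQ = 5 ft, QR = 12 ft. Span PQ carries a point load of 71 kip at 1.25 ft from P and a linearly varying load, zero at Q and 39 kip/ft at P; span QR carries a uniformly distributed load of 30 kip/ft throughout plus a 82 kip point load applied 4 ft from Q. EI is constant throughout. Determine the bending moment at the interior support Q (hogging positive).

M_Q = 538.8 kip·ft

Take M_Q as the redundant. Released structure: two simple spans PQ and QR with a hinge at Q.
Discontinuity in slope at Q on the released structure — sum the simple-span end rotations:
  span PQ: point load 71 at a = 1.25: Pab(L + a)/(6LEI) = 69.34/EI
  span PQ: triangular load, peak 39: 7w₀L³/(360EI) = 94.79/EI
  span QR: UDL 30: wL³/(24EI) = 2160/EI
  span QR: point load 82 at a = 4: Pab(L + b)/(6LEI) = 728.9/EI
  relative rotation θ_0 = (164.1 + 2889)/EI = 3053/EI
A unit hogging moment at Q produces rotation L₁/(3EI) + L₂/(3EI) = 5.667/EI.
Slope continuity at Q: θ_0 = M_Q·5.667/EI, so M_Q = 3053/5.667 = 538.8 kip·ft (hogging).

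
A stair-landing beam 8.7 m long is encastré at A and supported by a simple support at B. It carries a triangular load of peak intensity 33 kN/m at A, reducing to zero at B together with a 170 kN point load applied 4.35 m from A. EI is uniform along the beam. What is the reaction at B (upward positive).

R_B = 81.83 kN

Take the reaction at B as the redundant and release it; the primary structure is a cantilever fixed at A.
Deflection at B on the released cantilever, summing each load's contribution:
  triangular load, peak 33 at the fixed end: w₀L⁴/(30EI) = 6302/EI
  point load 170 at a = 4.35: Pa²(3L − a)/(6EI) = 11661/EI
  δ_0 = 17963/EI
Flexibility coefficient — unit upward force at B: δ_{BB} = L³/(3EI) = 219.5/EI.
The prop prevents deflection at B: R_B = δ_0/δ_{BB} = 17963/219.5 = 81.83 kN.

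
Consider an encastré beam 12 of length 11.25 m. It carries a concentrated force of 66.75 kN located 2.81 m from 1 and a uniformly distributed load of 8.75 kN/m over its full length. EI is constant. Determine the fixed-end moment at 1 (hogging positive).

M_1 = 197.9 kN·m

Release both end moments; the primary structure is a simply-supported span 12 with redundants M_1 and M_2.
On the primary (simply-supported) span, the end slopes from the loading are:
  at 1: point load 66.75 at a = 2.81: Pab(L + b)/(6LEI) = 461.8/EI
  at 2: point load 66.75 at a = 2.81: Pab(L + a)/(6LEI) = 329.7/EI
  at 1: UDL 8.75: wL³/(24EI) = 519.1/EI
  at 2: UDL 8.75: wL³/(24EI) = 519.1/EI
  θ_10 = 980.9/EI,  θ_20 = 848.9/EI
Flexibility coefficients: a unit moment at one end gives L/(3EI) there and L/(6EI) at the far end, so f₁₁ = f₂₂ = 3.75/EI and f₁₂ = f₂₁ = 1.875/EI.
Compatibility — zero rotation at each built-in end:
  3.75 M_1 + 1.875 M_2 = 980.9
  1.875 M_1 + 3.75 M_2 = 848.9
Solving the pair gives M_1 = 197.9 kN·m and M_2 = 127.4 kN·m (hogging).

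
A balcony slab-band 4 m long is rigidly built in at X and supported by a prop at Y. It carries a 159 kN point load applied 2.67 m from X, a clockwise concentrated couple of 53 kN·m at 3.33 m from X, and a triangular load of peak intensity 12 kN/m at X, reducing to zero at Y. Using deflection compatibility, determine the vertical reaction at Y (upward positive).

Choose R_Y as the redundant. The primary structure is the cantilever fixed at X.
Primary-structure tip deflection at Y by superposition:
  point load 159 at a = 2.67: Pa²(3L − a)/(6EI) = 1763/EI
  clockwise couple 53 at a = 3.33: M₀a(2L − a)/(2EI) = 412.1/EI
  triangular load, peak 12 at the fixed end: w₀L⁴/(30EI) = 102.4/EI
  δ_0 = 2277/EI
Tip deflection under a unit load at Y: L³/(3EI) = 21.33/EI.
Compatibility at Y: δ_0 − R_Y·δ_{YY} = 0, so R_Y = 2277/21.33 = 106.7 kN.

R_Y = 106.7 kN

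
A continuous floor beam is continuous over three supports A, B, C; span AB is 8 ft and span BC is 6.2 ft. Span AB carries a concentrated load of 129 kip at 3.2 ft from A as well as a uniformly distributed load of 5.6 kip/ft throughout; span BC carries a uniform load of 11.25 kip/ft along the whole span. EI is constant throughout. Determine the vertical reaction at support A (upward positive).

R_A = 81.49 kip

Release continuity at B by inserting a hinge; the redundant is the internal moment M_B. The primary structure is two simply-supported spans AB and BC.
Rotations at B on the released spans (each span's end-slope, ×1/EI):
  span AB: point load 129 at a = 3.2: Pab(L + a)/(6LEI) = 462.3/EI
  span AB: UDL 5.6: wL³/(24EI) = 119.5/EI
  span BC: UDL 11.25: wL³/(24EI) = 111.7/EI
  relative rotation θ_0 = (581.8 + 111.7)/EI = 693.5/EI
A unit hogging moment at B produces rotation L₁/(3EI) + L₂/(3EI) = 4.733/EI.
Compatibility: M_B·(L₁+L₂)/(3EI) = θ_0, giving M_B = 146.5 kip·ft (hogging).
Span AB, ΣM about A with M_B applied at B: R_B^{AB}·8 = 592 + 146.5, so R_B^{AB} = 92.31 kip and R_A = 173.8 − 92.31 = 81.49 kip.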